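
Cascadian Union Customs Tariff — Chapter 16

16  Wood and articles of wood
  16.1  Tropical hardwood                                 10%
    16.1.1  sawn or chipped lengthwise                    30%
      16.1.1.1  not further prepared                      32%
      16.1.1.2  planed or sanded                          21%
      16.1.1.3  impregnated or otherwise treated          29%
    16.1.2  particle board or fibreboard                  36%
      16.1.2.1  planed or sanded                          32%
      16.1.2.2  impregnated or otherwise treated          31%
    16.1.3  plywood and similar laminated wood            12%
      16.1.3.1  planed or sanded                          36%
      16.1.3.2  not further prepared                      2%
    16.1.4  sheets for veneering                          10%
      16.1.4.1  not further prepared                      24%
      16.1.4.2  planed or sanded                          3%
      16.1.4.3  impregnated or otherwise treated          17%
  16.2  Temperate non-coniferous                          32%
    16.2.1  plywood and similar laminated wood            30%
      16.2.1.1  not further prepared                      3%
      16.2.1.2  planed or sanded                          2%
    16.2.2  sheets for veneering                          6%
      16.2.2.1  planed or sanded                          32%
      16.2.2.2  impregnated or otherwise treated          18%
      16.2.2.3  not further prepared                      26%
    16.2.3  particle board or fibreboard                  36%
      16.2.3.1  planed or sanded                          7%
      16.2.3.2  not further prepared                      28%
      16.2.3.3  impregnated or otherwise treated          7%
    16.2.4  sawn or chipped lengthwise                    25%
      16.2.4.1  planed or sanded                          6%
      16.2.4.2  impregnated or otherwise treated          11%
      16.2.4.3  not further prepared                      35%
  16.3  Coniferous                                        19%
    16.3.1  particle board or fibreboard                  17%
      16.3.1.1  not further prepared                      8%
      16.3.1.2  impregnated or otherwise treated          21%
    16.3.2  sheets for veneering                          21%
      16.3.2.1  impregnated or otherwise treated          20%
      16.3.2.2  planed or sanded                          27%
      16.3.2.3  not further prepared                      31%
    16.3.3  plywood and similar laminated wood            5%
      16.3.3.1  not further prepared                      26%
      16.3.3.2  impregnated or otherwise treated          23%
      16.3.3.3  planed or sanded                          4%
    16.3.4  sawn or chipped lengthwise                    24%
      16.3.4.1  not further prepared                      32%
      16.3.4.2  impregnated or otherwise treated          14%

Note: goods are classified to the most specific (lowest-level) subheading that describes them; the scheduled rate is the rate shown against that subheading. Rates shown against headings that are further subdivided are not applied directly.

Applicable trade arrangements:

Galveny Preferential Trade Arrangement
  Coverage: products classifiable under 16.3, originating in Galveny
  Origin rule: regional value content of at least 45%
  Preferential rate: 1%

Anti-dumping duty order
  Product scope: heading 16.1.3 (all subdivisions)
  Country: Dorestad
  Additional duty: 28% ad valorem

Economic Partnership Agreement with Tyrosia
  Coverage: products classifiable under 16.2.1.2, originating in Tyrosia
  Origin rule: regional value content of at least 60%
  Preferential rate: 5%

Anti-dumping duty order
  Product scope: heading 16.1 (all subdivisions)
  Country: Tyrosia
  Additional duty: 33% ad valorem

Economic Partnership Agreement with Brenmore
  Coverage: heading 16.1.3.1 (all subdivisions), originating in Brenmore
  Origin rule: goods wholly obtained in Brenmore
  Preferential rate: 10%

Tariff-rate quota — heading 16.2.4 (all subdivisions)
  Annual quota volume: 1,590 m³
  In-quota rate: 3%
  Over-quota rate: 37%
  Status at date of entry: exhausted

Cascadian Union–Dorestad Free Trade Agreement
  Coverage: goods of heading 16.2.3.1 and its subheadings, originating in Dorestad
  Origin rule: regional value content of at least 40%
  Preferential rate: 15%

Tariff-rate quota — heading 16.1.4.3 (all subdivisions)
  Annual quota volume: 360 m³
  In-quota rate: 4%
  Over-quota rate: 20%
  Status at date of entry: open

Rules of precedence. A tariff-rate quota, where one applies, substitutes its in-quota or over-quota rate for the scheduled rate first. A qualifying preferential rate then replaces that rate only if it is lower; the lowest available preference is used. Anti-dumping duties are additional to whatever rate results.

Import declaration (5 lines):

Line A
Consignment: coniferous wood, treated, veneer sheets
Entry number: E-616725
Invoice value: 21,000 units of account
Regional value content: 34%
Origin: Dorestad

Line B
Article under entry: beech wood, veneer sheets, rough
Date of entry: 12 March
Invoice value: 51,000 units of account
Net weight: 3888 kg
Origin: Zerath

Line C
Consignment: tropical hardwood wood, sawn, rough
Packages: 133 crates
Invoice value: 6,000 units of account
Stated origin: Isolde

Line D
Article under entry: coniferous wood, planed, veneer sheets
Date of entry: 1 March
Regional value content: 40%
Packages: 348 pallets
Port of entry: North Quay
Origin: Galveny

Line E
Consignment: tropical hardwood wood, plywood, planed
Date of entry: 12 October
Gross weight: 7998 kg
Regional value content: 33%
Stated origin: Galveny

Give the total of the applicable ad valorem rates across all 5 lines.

141%

Line A: coniferous → 16.3; veneer sheets → 16.3.2; treated → 16.3.2.1. Scheduled 20%. Dorestad agreement on 16.2.3.1: 16.3.2.1 not covered. → 20%.
Line B: beech → 16.2; veneer sheets → 16.2.2; rough → 16.2.2.3. Scheduled 26%. No special measure applies. → 26%.
Line C: tropical hardwood → 16.1; sawn → 16.1.1; rough → 16.1.1.1. Scheduled 32%. No special measure applies. → 32%.
Line D: coniferous → 16.3; veneer sheets → 16.3.2; planed → 16.3.2.2. Scheduled 27%. Galveny agreement on 16.3: RVC < 45%. → 27%.
Line E: tropical hardwood → 16.1; plywood → 16.1.3; planed → 16.1.3.1. Scheduled 36%. Galveny agreement on 16.3: 16.1.3.1 not covered. → 36%.
Sum: 20% + 26% + 32% + 27% + 36% = 141%.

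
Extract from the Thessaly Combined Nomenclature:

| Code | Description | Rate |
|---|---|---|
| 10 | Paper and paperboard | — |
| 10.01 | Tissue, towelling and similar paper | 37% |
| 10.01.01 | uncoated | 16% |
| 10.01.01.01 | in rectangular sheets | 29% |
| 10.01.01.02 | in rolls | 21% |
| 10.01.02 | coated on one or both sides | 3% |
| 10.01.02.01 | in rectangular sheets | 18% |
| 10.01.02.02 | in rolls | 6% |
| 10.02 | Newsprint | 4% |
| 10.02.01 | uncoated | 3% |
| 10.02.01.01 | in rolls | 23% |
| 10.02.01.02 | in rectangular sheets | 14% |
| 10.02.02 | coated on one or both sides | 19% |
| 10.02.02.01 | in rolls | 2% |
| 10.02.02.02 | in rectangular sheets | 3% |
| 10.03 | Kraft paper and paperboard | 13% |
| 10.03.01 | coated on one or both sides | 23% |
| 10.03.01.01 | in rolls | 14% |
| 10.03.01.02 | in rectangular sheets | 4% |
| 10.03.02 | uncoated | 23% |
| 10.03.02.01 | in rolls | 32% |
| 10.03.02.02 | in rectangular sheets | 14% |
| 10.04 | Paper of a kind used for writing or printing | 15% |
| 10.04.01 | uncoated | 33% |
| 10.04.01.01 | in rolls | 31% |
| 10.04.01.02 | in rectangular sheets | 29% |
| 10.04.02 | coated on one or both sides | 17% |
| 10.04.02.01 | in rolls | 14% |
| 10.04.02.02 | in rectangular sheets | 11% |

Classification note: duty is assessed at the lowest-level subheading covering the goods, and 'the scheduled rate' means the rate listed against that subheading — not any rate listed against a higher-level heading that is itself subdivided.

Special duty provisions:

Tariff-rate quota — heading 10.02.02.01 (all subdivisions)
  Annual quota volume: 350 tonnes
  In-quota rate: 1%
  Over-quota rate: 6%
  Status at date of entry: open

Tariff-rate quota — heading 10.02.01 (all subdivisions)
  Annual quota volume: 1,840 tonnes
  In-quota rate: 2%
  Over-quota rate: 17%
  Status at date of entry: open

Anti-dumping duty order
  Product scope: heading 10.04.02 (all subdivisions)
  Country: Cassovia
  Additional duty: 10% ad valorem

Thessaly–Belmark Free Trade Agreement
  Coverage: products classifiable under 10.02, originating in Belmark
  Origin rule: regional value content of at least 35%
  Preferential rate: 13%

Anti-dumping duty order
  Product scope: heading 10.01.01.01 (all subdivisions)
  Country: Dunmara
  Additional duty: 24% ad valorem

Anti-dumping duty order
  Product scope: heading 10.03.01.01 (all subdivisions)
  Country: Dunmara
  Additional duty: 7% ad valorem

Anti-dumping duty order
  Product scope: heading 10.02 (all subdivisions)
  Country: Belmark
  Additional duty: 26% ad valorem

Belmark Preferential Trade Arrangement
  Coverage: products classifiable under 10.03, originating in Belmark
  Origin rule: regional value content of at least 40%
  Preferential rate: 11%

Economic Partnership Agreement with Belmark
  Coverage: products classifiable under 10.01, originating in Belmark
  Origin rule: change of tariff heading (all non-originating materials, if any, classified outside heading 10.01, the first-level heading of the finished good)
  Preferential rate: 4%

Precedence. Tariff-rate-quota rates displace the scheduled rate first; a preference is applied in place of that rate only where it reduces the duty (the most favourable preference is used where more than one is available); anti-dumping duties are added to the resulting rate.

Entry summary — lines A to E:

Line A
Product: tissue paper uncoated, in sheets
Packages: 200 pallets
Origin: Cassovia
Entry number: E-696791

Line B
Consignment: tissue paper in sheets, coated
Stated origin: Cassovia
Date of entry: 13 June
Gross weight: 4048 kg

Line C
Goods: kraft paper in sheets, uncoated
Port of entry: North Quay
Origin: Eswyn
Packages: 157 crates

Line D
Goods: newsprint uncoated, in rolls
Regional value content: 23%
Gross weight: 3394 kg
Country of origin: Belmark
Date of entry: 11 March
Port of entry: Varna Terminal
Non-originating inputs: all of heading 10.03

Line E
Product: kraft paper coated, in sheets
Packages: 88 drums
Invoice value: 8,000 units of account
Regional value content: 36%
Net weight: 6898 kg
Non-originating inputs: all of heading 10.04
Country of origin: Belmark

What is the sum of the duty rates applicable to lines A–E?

93%

Line A: tissue paper → 10.01; uncoated → 10.01.01; in sheets → 10.01.01.01. Scheduled 29%. No special measure applies. → 29%.
Line B: tissue paper → 10.01; coated → 10.01.02; in sheets → 10.01.02.01. Scheduled 18%. No special measure applies. → 18%.
Line C: kraft paper → 10.03; uncoated → 10.03.02; in sheets → 10.03.02.02. Scheduled 14%. No special measure applies. → 14%.
Line D: newsprint → 10.02; uncoated → 10.02.01; in rolls → 10.02.01.01. Scheduled 23%. quota on 10.02.01 open → in-quota 2%; Belmark agreement on 10.02: RVC < 35%; Belmark agreement on 10.03: 10.02.01.01 not covered; Belmark agreement on 10.01: 10.02.01.01 not covered; anti-dumping (Belmark, 10.02): +26%; total 2% + 26% = 28%. → 28%.
Line E: kraft paper → 10.03; coated → 10.03.01; in sheets → 10.03.01.02. Scheduled 4%. Belmark agreement on 10.02: 10.03.01.02 not covered; Belmark agreement on 10.03: RVC < 40%; Belmark agreement on 10.01: 10.03.01.02 not covered. → 4%.
Sum: 29% + 18% + 14% + 28% + 4% = 93%.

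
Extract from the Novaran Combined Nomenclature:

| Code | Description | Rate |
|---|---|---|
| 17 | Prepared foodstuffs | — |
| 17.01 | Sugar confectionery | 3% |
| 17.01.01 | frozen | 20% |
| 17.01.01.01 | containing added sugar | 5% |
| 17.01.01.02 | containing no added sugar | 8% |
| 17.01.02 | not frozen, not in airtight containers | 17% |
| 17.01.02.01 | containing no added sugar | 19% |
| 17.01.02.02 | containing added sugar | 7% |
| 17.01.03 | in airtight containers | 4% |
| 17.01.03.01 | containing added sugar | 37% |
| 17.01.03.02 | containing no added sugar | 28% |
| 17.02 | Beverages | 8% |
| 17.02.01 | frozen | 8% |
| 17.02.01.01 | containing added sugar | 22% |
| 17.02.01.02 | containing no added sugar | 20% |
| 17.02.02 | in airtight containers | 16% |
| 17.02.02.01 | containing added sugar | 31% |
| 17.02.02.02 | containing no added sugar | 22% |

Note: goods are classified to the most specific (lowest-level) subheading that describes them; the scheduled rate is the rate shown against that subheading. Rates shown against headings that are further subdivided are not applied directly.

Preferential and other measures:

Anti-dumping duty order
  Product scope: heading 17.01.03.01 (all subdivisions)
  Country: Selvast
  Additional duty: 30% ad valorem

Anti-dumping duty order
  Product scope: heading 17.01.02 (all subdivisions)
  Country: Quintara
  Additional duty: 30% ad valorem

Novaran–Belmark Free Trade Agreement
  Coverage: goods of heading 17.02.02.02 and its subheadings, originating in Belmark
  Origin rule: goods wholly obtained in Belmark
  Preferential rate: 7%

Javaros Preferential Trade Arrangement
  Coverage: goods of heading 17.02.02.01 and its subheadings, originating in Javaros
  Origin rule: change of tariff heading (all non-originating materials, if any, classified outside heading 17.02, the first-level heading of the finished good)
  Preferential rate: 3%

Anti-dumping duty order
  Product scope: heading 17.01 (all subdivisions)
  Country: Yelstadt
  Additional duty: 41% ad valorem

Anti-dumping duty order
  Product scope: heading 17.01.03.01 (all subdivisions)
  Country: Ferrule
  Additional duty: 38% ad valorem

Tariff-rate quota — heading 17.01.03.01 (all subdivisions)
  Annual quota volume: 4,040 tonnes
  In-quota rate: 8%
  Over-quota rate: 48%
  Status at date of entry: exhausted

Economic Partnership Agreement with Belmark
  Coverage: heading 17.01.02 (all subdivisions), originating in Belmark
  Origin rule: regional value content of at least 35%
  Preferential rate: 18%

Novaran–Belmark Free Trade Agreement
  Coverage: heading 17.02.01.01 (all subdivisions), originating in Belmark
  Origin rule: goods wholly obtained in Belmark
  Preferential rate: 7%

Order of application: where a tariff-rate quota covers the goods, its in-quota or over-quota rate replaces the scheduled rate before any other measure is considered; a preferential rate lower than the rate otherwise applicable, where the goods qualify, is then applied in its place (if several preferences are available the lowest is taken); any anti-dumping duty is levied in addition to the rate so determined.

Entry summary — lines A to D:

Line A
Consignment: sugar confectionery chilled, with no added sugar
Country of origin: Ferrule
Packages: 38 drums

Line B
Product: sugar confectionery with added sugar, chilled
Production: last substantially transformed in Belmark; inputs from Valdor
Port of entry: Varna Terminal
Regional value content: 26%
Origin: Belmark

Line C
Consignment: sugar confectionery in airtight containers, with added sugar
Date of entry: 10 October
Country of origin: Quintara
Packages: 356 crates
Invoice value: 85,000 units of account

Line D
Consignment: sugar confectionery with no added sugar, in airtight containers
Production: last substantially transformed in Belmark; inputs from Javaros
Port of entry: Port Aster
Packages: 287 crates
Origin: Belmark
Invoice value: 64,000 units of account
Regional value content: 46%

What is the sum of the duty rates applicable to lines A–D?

Line A: sugar confectionery → 17.01; chilled → 17.01.02; with no added sugar → 17.01.02.01. Scheduled 19%. No special measure applies. → 19%.
Line B: sugar confectionery → 17.01; chilled → 17.01.02; with added sugar → 17.01.02.02. Scheduled 7%. Belmark agreement on 17.02.02.02: 17.01.02.02 not covered; Belmark agreement on 17.01.02: RVC < 35%; Belmark agreement on 17.02.01.01: 17.01.02.02 not covered. → 7%.
Line C: sugar confectionery → 17.01; in airtight containers → 17.01.03; with added sugar → 17.01.03.01. Scheduled 37%. quota on 17.01.03.01 exhausted → over-quota 48%. → 48%.
Line D: sugar confectionery → 17.01; in airtight containers → 17.01.03; with no added sugar → 17.01.03.02. Scheduled 28%. Belmark agreement on 17.02.02.02: 17.01.03.02 not covered; Belmark agreement on 17.01.02: 17.01.03.02 not covered; Belmark agreement on 17.02.01.01: 17.01.03.02 not covered. → 28%.
Sum: 19% + 7% + 48% + 28% = 102%.

102%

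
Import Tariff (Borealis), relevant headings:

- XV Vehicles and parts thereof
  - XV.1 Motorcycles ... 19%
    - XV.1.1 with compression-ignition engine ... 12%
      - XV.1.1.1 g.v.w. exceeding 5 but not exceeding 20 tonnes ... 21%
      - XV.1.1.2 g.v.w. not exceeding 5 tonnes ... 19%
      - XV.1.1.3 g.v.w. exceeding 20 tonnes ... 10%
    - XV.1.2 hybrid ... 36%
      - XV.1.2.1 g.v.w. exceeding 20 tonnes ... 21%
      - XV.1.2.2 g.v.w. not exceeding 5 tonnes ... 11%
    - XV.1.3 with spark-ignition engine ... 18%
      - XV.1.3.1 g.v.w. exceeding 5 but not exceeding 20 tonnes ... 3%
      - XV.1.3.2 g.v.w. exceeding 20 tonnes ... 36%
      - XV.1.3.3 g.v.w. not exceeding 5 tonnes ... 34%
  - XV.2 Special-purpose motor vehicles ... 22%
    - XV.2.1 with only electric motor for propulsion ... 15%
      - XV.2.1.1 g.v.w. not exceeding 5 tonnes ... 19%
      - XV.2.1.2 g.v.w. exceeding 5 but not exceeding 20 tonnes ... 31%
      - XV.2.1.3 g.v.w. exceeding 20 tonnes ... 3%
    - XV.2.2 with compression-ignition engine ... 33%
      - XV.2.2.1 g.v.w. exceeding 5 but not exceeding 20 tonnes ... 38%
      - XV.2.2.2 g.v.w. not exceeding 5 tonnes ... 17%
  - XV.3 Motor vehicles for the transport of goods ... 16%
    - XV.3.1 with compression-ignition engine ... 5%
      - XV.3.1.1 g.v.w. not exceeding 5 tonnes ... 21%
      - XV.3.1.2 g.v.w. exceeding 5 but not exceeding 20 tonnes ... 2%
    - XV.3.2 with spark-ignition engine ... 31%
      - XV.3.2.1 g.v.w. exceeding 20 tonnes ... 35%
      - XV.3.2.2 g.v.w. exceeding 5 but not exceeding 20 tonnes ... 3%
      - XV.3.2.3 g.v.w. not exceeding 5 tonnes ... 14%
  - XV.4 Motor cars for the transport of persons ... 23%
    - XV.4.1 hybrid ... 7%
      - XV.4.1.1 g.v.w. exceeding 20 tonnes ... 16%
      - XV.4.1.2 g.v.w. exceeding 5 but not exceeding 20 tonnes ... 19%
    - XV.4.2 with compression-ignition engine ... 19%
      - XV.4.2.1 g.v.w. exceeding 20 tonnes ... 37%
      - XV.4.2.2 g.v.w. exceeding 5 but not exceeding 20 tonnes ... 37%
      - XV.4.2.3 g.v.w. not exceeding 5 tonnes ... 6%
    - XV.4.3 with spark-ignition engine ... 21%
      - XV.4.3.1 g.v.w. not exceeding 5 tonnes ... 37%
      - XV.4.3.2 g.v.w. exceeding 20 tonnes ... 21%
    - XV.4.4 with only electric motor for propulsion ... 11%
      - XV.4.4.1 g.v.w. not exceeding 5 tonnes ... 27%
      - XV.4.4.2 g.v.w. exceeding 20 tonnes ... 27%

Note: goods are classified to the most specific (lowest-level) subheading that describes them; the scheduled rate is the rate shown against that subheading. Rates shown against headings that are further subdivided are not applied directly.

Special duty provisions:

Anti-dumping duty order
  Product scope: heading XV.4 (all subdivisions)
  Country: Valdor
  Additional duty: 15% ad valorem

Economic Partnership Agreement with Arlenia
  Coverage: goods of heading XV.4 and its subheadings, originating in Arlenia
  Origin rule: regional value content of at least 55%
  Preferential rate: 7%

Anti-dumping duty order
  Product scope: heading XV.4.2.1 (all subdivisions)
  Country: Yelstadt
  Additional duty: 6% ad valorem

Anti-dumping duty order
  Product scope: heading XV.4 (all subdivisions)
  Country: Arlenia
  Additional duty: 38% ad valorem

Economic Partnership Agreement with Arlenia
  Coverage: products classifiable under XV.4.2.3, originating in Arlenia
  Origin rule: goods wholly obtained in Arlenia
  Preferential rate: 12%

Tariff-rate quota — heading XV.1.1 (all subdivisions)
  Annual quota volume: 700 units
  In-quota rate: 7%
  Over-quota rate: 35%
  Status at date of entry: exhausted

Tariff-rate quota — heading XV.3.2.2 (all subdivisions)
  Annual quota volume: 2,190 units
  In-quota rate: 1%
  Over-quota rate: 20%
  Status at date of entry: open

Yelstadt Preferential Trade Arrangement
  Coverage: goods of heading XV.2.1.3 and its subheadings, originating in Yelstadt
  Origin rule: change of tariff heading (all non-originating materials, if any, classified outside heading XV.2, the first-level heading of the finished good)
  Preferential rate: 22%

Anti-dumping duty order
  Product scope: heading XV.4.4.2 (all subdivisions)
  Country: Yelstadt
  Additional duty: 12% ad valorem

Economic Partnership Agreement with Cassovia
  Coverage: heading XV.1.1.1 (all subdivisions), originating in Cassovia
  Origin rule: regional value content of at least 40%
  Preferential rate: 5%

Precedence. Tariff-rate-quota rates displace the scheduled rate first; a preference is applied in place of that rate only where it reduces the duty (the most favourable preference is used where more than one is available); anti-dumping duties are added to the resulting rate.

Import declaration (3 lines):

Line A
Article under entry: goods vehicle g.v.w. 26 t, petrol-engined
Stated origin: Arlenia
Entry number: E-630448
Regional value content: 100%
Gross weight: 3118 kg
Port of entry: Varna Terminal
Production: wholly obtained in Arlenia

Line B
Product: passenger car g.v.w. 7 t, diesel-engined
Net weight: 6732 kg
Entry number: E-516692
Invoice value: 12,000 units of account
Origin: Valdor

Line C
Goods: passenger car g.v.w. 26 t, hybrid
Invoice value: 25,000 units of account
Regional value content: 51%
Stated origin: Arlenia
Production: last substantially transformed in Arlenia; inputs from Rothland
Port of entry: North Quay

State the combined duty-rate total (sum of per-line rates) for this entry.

141%

Line A: goods vehicle → XV.3; petrol-engined → XV.3.2; g.v.w. 26 t → XV.3.2.1. Scheduled 35%. Arlenia agreement on XV.4: XV.3.2.1 not covered; Arlenia agreement on XV.4.2.3: XV.3.2.1 not covered. → 35%.
Line B: passenger car → XV.4; diesel-engined → XV.4.2; g.v.w. 7 t → XV.4.2.2. Scheduled 37%. anti-dumping (Valdor, XV.4): +15%; total 37% + 15% = 52%. → 52%.
Line C: passenger car → XV.4; hybrid → XV.4.1; g.v.w. 26 t → XV.4.1.1. Scheduled 16%. Arlenia agreement on XV.4: RVC < 55%; Arlenia agreement on XV.4.2.3: XV.4.1.1 not covered; anti-dumping (Arlenia, XV.4): +38%; total 16% + 38% = 54%. → 54%.
Sum: 35% + 52% + 54% = 141%.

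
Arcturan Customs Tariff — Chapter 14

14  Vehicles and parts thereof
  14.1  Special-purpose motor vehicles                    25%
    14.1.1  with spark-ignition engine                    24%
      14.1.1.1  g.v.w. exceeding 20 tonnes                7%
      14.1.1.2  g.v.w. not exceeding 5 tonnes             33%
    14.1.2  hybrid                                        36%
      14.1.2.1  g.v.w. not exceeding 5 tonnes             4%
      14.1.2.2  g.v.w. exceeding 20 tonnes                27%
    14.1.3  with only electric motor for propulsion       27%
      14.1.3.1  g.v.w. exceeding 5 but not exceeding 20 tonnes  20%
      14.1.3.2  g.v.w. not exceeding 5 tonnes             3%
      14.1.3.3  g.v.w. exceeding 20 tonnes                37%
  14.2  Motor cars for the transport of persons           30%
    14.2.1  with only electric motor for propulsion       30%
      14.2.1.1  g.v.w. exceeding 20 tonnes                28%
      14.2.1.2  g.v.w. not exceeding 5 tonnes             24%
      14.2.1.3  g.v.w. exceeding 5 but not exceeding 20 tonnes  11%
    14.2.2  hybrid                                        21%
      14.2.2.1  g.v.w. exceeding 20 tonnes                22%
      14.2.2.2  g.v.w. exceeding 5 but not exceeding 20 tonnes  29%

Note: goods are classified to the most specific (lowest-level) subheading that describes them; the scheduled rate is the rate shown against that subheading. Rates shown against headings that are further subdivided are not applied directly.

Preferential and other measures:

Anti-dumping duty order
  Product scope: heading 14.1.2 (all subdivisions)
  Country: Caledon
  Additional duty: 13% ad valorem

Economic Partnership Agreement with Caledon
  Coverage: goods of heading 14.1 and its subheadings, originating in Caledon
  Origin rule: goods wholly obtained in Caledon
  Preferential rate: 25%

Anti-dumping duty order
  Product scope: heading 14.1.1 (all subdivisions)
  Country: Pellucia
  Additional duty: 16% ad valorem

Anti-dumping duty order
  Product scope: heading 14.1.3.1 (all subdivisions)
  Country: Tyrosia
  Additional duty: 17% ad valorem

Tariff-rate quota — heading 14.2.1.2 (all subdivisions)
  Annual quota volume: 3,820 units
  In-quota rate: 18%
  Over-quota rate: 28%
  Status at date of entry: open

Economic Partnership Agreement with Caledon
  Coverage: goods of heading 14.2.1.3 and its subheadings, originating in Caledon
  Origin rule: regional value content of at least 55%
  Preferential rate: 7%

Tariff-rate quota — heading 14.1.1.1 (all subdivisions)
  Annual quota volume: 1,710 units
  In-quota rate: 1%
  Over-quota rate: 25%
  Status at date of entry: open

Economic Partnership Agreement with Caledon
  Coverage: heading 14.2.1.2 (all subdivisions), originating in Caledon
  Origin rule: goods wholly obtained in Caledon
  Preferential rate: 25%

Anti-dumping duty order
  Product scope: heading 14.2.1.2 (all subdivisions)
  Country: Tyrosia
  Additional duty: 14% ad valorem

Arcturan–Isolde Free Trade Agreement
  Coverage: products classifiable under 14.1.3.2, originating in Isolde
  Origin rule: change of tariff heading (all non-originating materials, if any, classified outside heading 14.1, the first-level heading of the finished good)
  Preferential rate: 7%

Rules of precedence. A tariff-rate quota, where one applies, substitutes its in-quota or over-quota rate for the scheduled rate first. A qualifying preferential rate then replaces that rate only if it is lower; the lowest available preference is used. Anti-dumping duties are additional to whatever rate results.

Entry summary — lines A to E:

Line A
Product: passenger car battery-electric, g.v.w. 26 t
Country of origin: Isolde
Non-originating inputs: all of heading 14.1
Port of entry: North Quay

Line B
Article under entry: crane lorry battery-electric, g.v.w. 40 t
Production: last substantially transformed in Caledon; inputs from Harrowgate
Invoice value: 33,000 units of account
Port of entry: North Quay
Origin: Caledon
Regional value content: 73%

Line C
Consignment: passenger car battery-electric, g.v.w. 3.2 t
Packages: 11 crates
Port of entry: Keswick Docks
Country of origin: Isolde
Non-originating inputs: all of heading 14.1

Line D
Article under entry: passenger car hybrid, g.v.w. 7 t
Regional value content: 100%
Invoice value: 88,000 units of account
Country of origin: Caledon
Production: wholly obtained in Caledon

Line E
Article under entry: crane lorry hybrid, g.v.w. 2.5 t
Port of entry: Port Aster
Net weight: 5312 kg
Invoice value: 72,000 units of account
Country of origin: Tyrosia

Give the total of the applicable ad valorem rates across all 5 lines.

Line A: passenger car → 14.2; battery-electric → 14.2.1; g.v.w. 26 t → 14.2.1.1. Scheduled 28%. Isolde agreement on 14.1.3.2: 14.2.1.1 not covered. → 28%.
Line B: crane lorry → 14.1; battery-electric → 14.1.3; g.v.w. 40 t → 14.1.3.3. Scheduled 37%. Caledon agreement on 14.1: not wholly obtained; Caledon agreement on 14.2.1.3: 14.1.3.3 not covered; Caledon agreement on 14.2.1.2: 14.1.3.3 not covered. → 37%.
Line C: passenger car → 14.2; battery-electric → 14.2.1; g.v.w. 3.2 t → 14.2.1.2. Scheduled 24%. quota on 14.2.1.2 open → in-quota 18%; Isolde agreement on 14.1.3.2: 14.2.1.2 not covered. → 18%.
Line D: passenger car → 14.2; hybrid → 14.2.2; g.v.w. 7 t → 14.2.2.2. Scheduled 29%. Caledon agreement on 14.1: 14.2.2.2 not covered; Caledon agreement on 14.2.1.3: 14.2.2.2 not covered; Caledon agreement on 14.2.1.2: 14.2.2.2 not covered. → 29%.
Line E: crane lorry → 14.1; hybrid → 14.1.2; g.v.w. 2.5 t → 14.1.2.1. Scheduled 4%. No special measure applies. → 4%.
Sum: 28% + 37% + 18% + 29% + 4% = 116%.

116%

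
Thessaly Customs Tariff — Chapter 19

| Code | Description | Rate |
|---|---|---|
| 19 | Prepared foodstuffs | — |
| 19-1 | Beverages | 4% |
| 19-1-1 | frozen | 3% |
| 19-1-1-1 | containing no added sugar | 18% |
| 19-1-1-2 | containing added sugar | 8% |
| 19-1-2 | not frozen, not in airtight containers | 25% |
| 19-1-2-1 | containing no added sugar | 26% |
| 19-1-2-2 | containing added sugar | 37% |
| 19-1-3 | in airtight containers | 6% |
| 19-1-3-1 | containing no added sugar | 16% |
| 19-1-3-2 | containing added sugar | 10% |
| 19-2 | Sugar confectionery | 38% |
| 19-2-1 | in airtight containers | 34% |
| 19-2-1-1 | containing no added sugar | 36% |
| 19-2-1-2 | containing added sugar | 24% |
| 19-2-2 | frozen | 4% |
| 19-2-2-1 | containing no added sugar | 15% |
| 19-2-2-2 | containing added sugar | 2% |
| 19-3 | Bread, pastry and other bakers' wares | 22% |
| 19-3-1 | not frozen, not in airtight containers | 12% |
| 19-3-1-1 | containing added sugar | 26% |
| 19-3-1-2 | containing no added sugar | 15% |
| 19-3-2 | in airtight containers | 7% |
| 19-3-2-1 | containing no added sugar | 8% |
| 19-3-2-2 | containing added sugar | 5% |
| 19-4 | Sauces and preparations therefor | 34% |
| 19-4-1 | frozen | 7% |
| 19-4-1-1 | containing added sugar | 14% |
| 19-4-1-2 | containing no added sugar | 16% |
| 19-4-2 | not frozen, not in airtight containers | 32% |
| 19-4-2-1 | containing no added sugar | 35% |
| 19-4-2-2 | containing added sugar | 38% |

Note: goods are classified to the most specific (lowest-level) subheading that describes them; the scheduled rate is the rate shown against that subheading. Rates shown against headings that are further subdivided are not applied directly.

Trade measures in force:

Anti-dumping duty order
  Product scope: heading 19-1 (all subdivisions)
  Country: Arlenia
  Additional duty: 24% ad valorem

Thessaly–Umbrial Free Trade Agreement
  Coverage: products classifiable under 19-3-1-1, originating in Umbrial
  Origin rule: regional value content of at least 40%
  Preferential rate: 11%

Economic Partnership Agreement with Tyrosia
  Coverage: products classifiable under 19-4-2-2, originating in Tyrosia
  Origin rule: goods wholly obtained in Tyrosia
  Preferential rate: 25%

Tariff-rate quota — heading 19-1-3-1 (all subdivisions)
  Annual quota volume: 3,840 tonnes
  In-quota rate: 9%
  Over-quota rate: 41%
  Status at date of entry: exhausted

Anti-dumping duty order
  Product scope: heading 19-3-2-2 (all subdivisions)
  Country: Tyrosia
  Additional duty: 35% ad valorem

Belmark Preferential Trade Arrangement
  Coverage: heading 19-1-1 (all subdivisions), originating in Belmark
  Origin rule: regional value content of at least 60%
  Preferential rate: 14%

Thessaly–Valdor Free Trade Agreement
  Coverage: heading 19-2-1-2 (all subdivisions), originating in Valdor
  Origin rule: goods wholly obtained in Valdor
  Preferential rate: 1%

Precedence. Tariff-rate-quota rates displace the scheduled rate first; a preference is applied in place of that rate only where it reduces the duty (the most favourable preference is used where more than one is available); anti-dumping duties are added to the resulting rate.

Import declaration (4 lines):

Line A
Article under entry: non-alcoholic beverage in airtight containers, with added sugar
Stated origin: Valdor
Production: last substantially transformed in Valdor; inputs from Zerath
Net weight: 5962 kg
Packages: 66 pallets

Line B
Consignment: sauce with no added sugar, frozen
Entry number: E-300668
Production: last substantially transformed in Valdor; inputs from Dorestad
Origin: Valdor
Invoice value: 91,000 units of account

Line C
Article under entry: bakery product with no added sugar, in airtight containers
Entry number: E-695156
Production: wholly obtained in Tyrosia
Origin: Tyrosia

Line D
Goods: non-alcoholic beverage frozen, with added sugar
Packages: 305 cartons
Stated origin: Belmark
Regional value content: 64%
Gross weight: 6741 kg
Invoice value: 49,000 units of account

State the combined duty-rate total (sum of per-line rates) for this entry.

42%

Line A: non-alcoholic beverage → 19-1; in airtight containers → 19-1-3; with added sugar → 19-1-3-2. Scheduled 10%. Valdor agreement on 19-2-1-2: 19-1-3-2 not covered. → 10%.
Line B: sauce → 19-4; frozen → 19-4-1; with no added sugar → 19-4-1-2. Scheduled 16%. Valdor agreement on 19-2-1-2: 19-4-1-2 not covered. → 16%.
Line C: bakery product → 19-3; in airtight containers → 19-3-2; with no added sugar → 19-3-2-1. Scheduled 8%. Tyrosia agreement on 19-4-2-2: 19-3-2-1 not covered. → 8%.
Line D: non-alcoholic beverage → 19-1; frozen → 19-1-1; with added sugar → 19-1-1-2. Scheduled 8%. Belmark agreement on 19-1-1: RVC ≥ 60% → 14% available; preference 14% not lower than 8% → no reduction. → 8%.
Sum: 10% + 16% + 8% + 8% = 42%.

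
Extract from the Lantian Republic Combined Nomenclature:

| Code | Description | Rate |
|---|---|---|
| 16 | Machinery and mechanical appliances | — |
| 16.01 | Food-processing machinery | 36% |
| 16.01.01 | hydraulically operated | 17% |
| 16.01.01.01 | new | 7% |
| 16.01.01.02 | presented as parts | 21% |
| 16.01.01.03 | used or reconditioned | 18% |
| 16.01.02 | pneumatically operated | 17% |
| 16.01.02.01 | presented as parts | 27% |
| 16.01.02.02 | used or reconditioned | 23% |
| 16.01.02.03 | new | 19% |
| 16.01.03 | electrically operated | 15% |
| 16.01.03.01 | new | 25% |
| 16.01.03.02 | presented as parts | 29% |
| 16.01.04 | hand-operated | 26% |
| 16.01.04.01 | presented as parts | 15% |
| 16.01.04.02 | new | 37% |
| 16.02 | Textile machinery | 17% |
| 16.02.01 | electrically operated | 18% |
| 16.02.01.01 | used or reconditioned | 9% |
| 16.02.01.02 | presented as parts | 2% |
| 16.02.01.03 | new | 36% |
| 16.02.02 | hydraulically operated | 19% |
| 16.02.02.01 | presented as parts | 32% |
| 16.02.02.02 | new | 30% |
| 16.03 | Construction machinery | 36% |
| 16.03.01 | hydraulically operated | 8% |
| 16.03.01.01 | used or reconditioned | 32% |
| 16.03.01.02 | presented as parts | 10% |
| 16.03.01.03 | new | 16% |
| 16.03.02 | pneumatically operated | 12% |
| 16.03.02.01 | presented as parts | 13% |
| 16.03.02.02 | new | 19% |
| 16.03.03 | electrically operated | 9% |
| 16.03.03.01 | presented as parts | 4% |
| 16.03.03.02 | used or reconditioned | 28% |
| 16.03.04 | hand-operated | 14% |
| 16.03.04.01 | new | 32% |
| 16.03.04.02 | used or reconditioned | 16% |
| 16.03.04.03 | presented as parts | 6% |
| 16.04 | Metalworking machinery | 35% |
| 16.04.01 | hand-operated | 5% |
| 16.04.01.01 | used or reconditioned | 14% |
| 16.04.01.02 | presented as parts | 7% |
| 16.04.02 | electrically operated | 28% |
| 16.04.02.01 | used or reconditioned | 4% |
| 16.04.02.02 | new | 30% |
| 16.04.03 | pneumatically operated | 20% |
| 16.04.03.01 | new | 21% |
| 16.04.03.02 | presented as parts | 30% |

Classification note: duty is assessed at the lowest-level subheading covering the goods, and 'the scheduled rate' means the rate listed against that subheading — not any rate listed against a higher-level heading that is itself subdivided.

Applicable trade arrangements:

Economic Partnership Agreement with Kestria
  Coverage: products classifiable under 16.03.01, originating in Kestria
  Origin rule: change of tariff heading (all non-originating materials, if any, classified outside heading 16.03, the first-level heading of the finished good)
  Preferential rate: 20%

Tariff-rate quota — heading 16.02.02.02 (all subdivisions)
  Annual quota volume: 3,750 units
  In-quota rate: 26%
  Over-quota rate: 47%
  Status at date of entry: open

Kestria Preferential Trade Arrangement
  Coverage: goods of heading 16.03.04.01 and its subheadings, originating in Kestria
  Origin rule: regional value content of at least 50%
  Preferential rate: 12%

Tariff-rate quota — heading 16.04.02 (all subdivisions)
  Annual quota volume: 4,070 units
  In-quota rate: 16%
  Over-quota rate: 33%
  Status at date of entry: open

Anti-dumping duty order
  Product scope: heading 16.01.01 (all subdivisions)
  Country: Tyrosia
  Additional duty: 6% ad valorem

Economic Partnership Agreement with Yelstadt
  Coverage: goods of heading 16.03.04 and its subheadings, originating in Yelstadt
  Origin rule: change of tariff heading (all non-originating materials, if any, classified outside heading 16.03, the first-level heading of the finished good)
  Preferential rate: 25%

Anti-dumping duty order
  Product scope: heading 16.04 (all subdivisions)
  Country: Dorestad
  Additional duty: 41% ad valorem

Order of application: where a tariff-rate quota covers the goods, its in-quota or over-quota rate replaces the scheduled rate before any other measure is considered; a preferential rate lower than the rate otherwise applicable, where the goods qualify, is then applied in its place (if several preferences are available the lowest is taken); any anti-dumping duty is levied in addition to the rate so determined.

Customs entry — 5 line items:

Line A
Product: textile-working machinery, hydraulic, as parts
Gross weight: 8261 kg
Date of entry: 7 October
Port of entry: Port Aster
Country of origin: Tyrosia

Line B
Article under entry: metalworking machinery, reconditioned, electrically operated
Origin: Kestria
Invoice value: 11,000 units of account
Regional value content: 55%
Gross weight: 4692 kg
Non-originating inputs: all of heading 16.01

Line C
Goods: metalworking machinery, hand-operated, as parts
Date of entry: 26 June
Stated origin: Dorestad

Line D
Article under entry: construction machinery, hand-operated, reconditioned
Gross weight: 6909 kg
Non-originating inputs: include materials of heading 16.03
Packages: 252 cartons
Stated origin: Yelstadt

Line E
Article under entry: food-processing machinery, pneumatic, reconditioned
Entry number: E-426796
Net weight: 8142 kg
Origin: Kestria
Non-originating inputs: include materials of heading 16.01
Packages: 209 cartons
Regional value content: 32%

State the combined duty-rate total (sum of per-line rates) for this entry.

Line A: textile-working → 16.02; hydraulic → 16.02.02; as parts → 16.02.02.01. Scheduled 32%. No special measure applies. → 32%.
Line B: metalworking → 16.04; electrically operated → 16.04.02; reconditioned → 16.04.02.01. Scheduled 4%. quota on 16.04.02 open → in-quota 16%; Kestria agreement on 16.03.01: 16.04.02.01 not covered; Kestria agreement on 16.03.04.01: 16.04.02.01 not covered. → 16%.
Line C: metalworking → 16.04; hand-operated → 16.04.01; as parts → 16.04.01.02. Scheduled 7%. anti-dumping (Dorestad, 16.04): +41%; total 7% + 41% = 48%. → 48%.
Line D: construction → 16.03; hand-operated → 16.03.04; reconditioned → 16.03.04.02. Scheduled 16%. Yelstadt agreement on 16.03.04: CTH not met. → 16%.
Line E: food-processing → 16.01; pneumatic → 16.01.02; reconditioned → 16.01.02.02. Scheduled 23%. Kestria agreement on 16.03.01: 16.01.02.02 not covered; Kestria agreement on 16.03.04.01: 16.01.02.02 not covered. → 23%.
Sum: 32% + 16% + 48% + 16% + 23% = 135%.

135%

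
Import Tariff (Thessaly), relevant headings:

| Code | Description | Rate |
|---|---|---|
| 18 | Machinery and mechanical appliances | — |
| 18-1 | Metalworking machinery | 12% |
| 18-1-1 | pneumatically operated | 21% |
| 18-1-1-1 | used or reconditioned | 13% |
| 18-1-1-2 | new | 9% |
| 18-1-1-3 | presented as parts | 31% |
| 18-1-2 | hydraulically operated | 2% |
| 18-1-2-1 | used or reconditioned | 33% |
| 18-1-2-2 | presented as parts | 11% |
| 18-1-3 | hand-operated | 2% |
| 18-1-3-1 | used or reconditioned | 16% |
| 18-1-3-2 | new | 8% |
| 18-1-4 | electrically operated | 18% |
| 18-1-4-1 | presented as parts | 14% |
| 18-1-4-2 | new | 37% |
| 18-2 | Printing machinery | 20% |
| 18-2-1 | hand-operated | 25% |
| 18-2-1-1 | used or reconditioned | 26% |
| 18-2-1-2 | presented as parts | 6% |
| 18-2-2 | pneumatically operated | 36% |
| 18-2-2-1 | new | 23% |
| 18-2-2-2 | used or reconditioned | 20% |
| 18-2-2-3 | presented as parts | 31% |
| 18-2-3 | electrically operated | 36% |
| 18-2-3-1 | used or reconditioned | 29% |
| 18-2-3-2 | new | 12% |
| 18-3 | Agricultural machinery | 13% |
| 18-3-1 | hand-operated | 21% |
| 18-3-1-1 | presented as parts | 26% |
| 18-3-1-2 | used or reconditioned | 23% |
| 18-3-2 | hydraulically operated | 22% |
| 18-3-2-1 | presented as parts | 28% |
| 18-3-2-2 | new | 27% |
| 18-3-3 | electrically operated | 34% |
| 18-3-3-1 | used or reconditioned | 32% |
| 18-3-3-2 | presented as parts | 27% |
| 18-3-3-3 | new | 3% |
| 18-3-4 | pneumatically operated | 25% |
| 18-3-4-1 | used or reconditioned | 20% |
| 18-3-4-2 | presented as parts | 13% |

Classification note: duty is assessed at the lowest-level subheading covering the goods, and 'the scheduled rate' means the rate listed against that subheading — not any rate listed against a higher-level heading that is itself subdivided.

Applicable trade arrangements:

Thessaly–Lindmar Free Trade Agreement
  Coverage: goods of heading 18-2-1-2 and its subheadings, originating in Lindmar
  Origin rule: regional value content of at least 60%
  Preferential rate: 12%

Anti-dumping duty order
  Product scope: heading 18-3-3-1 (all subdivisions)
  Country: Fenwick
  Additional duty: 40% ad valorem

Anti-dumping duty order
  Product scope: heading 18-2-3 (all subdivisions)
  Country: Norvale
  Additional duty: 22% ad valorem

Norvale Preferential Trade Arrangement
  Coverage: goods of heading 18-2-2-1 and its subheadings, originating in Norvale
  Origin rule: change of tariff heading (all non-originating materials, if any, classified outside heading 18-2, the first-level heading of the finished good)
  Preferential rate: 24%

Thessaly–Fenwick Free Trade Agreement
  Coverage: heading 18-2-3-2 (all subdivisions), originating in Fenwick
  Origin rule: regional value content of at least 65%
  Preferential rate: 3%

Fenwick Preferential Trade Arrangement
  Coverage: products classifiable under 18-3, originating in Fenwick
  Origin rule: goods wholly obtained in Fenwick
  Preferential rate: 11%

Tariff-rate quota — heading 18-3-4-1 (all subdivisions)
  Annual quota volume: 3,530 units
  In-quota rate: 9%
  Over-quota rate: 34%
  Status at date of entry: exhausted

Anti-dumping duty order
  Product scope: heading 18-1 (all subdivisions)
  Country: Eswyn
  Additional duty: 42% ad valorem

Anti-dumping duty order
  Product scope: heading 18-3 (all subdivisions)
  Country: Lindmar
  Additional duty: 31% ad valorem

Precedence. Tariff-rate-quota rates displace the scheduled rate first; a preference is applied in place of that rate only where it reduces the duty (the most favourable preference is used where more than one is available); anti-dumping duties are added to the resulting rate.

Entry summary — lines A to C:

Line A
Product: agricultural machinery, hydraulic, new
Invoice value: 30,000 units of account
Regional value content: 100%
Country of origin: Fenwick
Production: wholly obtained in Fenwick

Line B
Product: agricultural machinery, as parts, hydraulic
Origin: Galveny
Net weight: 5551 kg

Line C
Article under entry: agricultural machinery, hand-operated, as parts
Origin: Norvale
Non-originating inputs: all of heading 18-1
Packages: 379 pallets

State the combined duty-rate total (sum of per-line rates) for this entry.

65%

Line A: agricultural → 18-3; hydraulic → 18-3-2; new → 18-3-2-2. Scheduled 27%. Fenwick agreement on 18-2-3-2: 18-3-2-2 not covered; Fenwick agreement on 18-3: wholly obtained → 11% available; preferential 11%. → 11%.
Line B: agricultural → 18-3; hydraulic → 18-3-2; as parts → 18-3-2-1. Scheduled 28%. No special measure applies. → 28%.
Line C: agricultural → 18-3; hand-operated → 18-3-1; as parts → 18-3-1-1. Scheduled 26%. Norvale agreement on 18-2-2-1: 18-3-1-1 not covered. → 26%.
Sum: 11% + 28% + 26% = 65%.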